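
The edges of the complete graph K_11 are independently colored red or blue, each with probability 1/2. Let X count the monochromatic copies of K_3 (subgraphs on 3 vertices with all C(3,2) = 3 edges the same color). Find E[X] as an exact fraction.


Let X = Σ_S X_S over the C(11, 3) = 165 subsets S of size 3, where X_S = 1 if the K_3 on S is monochromatic.
For a fixed S, the K_3 on S has C(3, 2) = 3 edges. P[all 3 edges red] = (1/2)^3, and likewise for blue, so P[monochromatic] = 2·(1/2)^3 = 2^{1 − 3} = 1/4.
By linearity: E[X] = C(11, 3) · 2^{1 − 3} = 165 · 1/4 = 165/4.
Numerically: E[X] ≈ 41.250000.

E[X] = C(11,3)·2^(1−C(3,2)) = 165/4 ≈ 41.250000.


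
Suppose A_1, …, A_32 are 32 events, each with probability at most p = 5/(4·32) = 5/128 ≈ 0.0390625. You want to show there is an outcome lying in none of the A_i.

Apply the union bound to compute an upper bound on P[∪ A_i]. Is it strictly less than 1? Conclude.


Union bound: P[∪_{i=1}^{32} A_i] ≤ Σ_i P[A_i] ≤ 32·p = 32·(5/128) = 5/4.
Numerically: 5/4 ≈ 1.2500000.
Is 5/4 < 1? NO.
Since the bound 5/4 is ≥ 1, the union bound is uninformative here; it does NOT by itself certify existence.

32·p = 5/4 ≈ 1.2500000; existence NOT certified by the union bound.


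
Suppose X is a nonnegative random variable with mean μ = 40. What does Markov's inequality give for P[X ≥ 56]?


μ = E[X] = 40, a = 56.
Markov: P[X ≥ 56] ≤ μ/a = (40)/56 = 5/7.
Numerically: ≈ 0.7143.
(Since a = 56 > μ = 40.0000, the bound 5/7 is < 1 and informative.)

P[X ≥ 56] ≤ 5/7 ≈ 0.7143.


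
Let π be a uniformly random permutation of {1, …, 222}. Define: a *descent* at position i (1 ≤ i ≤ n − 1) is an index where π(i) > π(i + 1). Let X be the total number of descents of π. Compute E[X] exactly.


Write X = Σ X_I over i = 1, …, 221, with X_I the indicator of one descent.
There are 221 indicators.
For each fixed i, the pair (π(i), π(i+1)) is a uniformly random ordered pair of distinct values from {1, …, 222}; by symmetry P[π(i) > π(i+1)] = 1/2.
By linearity: E[X] = 221 · (1/2) = (222 − 1) · (1/2) = 221/2 ≈ 110.500.

E[X] = 221/2 = 110.500.


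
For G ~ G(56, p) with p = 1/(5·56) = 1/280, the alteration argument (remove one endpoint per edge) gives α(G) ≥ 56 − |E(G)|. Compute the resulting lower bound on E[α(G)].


E[|E(G)|] = C(56, 2)·p = 1540 · (1/280) = 11/2.
E[α(G)] ≥ n − E[|E(G)|] = 56 − 11/2 = 101/2.
Numerically: ≈ 50.500.
(This is only a lower bound; the true E[α(G)] may be larger.)

E[α(G)] ≥ 101/2 ≈ 50.500.


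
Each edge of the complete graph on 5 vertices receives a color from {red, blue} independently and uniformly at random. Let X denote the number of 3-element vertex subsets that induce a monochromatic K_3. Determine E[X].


Let X = Σ_S X_S over the C(5, 3) = 10 subsets S of size 3, where X_S = 1 if the K_3 on S is monochromatic.
For a fixed S, the K_3 on S has C(3, 2) = 3 edges. P[all 3 edges red] = (1/2)^3, and likewise for blue, so P[monochromatic] = 2·(1/2)^3 = 2^{1 − 3} = 1/4.
By linearity: E[X] = C(5, 3) · 2^{1 − 3} = 10 · 1/4 = 5/2.
Numerically: E[X] ≈ 2.500.

E[X] = C(5,3)·2^(1−C(3,2)) = 5/2 ≈ 2.500.


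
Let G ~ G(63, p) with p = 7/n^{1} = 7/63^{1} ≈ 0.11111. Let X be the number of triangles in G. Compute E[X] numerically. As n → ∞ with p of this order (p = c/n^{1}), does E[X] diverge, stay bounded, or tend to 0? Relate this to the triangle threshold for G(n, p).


Number of potential triangles: C(63, 3) = 39711.
Each occurs with probability p³ ≈ (0.11111)³ ≈ 1.3717421e-03.
By linearity: E[X] = C(63, 3)·p³ ≈ 39711 · 1.3717421e-03 ≈ 54.47325.
Here α = 1, so p = 7/n is exactly at the triangle threshold p ~ 1/n. Asymptotically E[X] → c³/6 = 7³/6 = 343/6 ≈ 57.16667, a bounded constant. In this regime the triangle count is asymptotically Poisson(c³/6).

E[X] ≈ 54.47325; in regime p = Θ(1/n^{1}) E[X] stays bounded (at the triangle threshold p ~ 1/n).


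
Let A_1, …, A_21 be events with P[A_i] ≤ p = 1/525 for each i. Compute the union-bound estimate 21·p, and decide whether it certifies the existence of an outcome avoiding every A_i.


Union bound: P[∪_{i=1}^{21} A_i] ≤ Σ_i P[A_i] ≤ 21·p = 21·(1/525) = 1/25.
Numerically: 1/25 ≈ 0.0400.
Is 1/25 < 1? YES.
Since P[∪ A_i] ≤ 1/25 < 1, the complement has P[∩ A_i^c] ≥ 1 − 1/25 = 24/25 > 0, so some outcome avoids every A_i.

21·p = 1/25 ≈ 0.0400; existence CERTIFIED by the union bound.


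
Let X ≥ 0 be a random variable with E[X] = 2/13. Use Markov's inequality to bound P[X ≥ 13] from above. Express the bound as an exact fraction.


μ = E[X] = 2/13, a = 13.
Markov: P[X ≥ 13] ≤ μ/a = (2/13)/13 = 2/169.
Numerically: ≈ 0.01183.
(Since a = 13 > μ = 0.15385, the bound 2/169 is < 1 and informative.)

P[X ≥ 13] ≤ 2/169 ≈ 0.01183.


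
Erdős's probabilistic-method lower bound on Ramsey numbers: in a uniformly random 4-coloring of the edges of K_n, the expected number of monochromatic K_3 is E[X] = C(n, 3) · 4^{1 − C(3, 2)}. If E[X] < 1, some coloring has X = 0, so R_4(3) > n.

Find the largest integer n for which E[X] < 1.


We need C(n, 3) · 4^{1 − 3} < 1, i.e. C(n, 3) < 4^{3 − 1} = 16.
Check values of n near the boundary:
  n = 3: C(3, 3) = 1; 1 < 16? YES
  n = 4: C(4, 3) = 4; 4 < 16? YES
  n = 5: C(5, 3) = 10; 10 < 16? YES
  n = 6: C(6, 3) = 20; 20 < 16? NO
  n = 7: C(7, 3) = 35; 35 < 16? NO
  n = 8: C(8, 3) = 56; 56 < 16? NO
The largest n with C(n, 3) < 16 is n = 5 (where E[X] = 5/8 ≈ 0.6250). Hence R_4(3) > 5, i.e. R_4(3) ≥ 6.

Largest n = 5; hence R_4(3) > 5.


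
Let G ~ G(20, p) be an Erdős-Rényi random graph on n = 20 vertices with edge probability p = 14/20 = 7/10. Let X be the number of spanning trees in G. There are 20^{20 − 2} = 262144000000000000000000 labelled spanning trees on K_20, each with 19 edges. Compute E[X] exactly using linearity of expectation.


K_20 has 20^{20 − 2} = 262144000000000000000000 labelled spanning trees.
For each such spanning tree H, let X_H = 1 if all 19 edges of H are present in G. Then P[X_H = 1] = p^{19} = (7/10)^{19} = 11398895185373143/10000000000000000000.
By linearity of expectation: E[X] = Σ_H E[X_H] = 262144000000000000000000 · p^{19} = 262144000000000000000000 · 11398895185373143/10000000000000000000 = 1494075989737228599296/5.
Numerically: E[X] ≈ 2.98815e+20.

E[X] = 262144000000000000000000 · (7/10)^{19} = 1494075989737228599296/5 ≈ 2.98815e+20.


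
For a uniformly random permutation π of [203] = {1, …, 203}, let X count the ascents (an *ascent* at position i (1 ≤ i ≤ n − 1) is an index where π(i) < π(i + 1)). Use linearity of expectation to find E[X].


Write X = Σ X_I over i = 1, …, 202, with X_I the indicator of one ascent.
There are 202 indicators.
For each fixed i, the pair (π(i), π(i+1)) is a uniformly random ordered pair of distinct values from {1, …, 203}; by symmetry P[π(i) < π(i+1)] = 1/2.
By linearity: E[X] = 202 · (1/2) = (203 − 1) · (1/2) = 101 ≈ 101.00000.

E[X] = 101 = 101.00000.


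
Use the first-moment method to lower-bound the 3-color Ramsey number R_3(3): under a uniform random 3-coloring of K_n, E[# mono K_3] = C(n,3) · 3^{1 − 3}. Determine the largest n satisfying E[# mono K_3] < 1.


We need C(n, 3) · 3^{1 − 3} < 1, i.e. C(n, 3) < 3^{3 − 1} = 9.
Check values of n near the boundary:
  n = 3: C(3, 3) = 1; 1 < 9? YES
  n = 4: C(4, 3) = 4; 4 < 9? YES
  n = 5: C(5, 3) = 10; 10 < 9? NO
  n = 6: C(6, 3) = 20; 20 < 9? NO
  n = 7: C(7, 3) = 35; 35 < 9? NO
The largest n with C(n, 3) < 9 is n = 4 (where E[X] = 4/9 ≈ 0.444). Hence R_3(3) > 4, i.e. R_3(3) ≥ 5.

Largest n = 4; hence R_3(3) > 4.


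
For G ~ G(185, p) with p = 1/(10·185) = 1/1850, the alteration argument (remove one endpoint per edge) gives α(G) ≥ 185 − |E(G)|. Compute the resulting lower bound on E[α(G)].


E[|E(G)|] = C(185, 2)·p = 17020 · (1/1850) = 46/5.
E[α(G)] ≥ n − E[|E(G)|] = 185 − 46/5 = 879/5.
Numerically: ≈ 175.8000.
(This is only a lower bound; the true E[α(G)] may be larger.)

E[α(G)] ≥ 879/5 ≈ 175.8000.


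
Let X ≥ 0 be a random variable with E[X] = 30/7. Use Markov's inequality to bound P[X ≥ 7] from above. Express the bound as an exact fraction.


μ = E[X] = 30/7, a = 7.
Markov: P[X ≥ 7] ≤ μ/a = (30/7)/7 = 30/49.
Numerically: ≈ 0.6122.
(Since a = 7 > μ = 4.2857, the bound 30/49 is < 1 and informative.)

P[X ≥ 7] ≤ 30/49 ≈ 0.6122.


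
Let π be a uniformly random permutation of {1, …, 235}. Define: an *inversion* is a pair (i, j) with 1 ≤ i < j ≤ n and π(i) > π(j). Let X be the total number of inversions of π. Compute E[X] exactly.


Write X = Σ X_I over the C(235, 2) = 27495 pairs i < j, with X_I the indicator of one inversion.
There are 27495 indicators.
For each fixed pair i < j, the values π(i) and π(j) are two distinct elements of {1, …, 235} in uniformly random order; by symmetry P[π(i) > π(j)] = 1/2.
By linearity: E[X] = 27495 · (1/2) = C(235, 2) · (1/2) = 27495/2 = 27495/2 ≈ 13747.50000.

E[X] = 27495/2 = 13747.50000.


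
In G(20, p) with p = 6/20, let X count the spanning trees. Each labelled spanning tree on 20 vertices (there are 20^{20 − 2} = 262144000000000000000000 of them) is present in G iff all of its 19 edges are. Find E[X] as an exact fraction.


K_20 has 20^{20 − 2} = 262144000000000000000000 labelled spanning trees.
For each such spanning tree H, let X_H = 1 if all 19 edges of H are present in G. Then P[X_H = 1] = p^{19} = (3/10)^{19} = 1162261467/10000000000000000000.
By linearity: E[X] = Σ_H E[X_H] = 262144000000000000000000 · p^{19} = 262144000000000000000000 · 1162261467/10000000000000000000 = 152339935002624/5.
Numerically: E[X] ≈ 3.0468e+13.

E[X] = 262144000000000000000000 · (3/10)^{19} = 152339935002624/5 ≈ 3.0468e+13.


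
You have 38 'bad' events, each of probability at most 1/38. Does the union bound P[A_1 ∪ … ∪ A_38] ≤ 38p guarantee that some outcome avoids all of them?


Union bound: P[∪_{i=1}^{38} A_i] ≤ Σ_i P[A_i] ≤ 38·p = 38·(1/38) = 1.
Numerically: 1 ≈ 1.000.
Is 1 < 1? NO.
Since the bound 1 is ≥ 1, the union bound is uninformative here; it does NOT by itself certify existence.

38·p = 1 ≈ 1.000; existence NOT certified by the union bound.


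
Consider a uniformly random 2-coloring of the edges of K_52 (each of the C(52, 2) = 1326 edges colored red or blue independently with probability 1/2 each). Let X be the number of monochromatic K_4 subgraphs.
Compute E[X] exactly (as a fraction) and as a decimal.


Let X = Σ_S X_S over the C(52, 4) = 270725 subsets S of size 4, where X_S = 1 if the K_4 on S is monochromatic.
For a fixed S, the K_4 on S has C(4, 2) = 6 edges. P[all 6 edges red] = (1/2)^6, and likewise for blue, so P[monochromatic] = 2·(1/2)^6 = 2^{1 − 6} = 1/32.
By linearity of expectation: E[X] = C(52, 4) · 2^{1 − 6} = 270725 · 1/32 = 270725/32.
Numerically: E[X] ≈ 8460.156.

E[X] = C(52,4)·2^(1−C(4,2)) = 270725/32 ≈ 8460.156.


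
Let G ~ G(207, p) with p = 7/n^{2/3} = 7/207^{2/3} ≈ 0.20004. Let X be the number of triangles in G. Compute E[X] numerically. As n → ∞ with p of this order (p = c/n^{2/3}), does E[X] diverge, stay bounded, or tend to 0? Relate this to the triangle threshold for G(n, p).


Number of potential triangles: C(207, 3) = 1456935.
Each occurs with probability p³ ≈ (0.20004)³ ≈ 8.0048543e-03.
By linearity: E[X] = C(207, 3)·p³ ≈ 1456935 · 8.0048543e-03 ≈ 11662.55233.
Since α = 2/3 < 1, p = c/n^{2/3} ≫ 1/n is above the triangle threshold p ~ 1/n. Asymptotically E[X] ~ (c³/6)·n^{3(1−α)} = (7³/6)·n^{1} → ∞; triangles are abundant w.h.p.

E[X] ≈ 11662.55233; in regime p = Θ(1/n^{2/3}) E[X] diverges (above the triangle threshold p ~ 1/n).


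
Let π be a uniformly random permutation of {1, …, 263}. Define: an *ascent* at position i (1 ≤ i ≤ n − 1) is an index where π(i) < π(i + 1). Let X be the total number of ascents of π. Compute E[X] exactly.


Write X = Σ X_I over i = 1, …, 262, with X_I the indicator of one ascent.
There are 262 indicators.
For each fixed i, the pair (π(i), π(i+1)) is a uniformly random ordered pair of distinct values from {1, …, 263}; by symmetry P[π(i) < π(i+1)] = 1/2.
By linearity: E[X] = 262 · (1/2) = (263 − 1) · (1/2) = 131 ≈ 131.000000.

E[X] = 131 = 131.000000.


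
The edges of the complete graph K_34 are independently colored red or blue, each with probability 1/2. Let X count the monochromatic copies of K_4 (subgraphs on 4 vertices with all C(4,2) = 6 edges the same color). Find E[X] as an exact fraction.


Let X = Σ_S X_S over the C(34, 4) = 46376 subsets S of size 4, where X_S = 1 if the K_4 on S is monochromatic.
For a fixed S, the K_4 on S has C(4, 2) = 6 edges. P[all 6 edges red] = (1/2)^6, and likewise for blue, so P[monochromatic] = 2·(1/2)^6 = 2^{1 − 6} = 1/32.
By linearity: E[X] = C(34, 4) · 2^{1 − 6} = 46376 · 1/32 = 5797/4.
Numerically: E[X] ≈ 1449.25000.

E[X] = C(34,4)·2^(1−C(4,2)) = 5797/4 ≈ 1449.25000.


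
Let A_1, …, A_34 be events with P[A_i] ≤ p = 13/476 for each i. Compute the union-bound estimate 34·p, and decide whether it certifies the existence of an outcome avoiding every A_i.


Union bound: P[∪_{i=1}^{34} A_i] ≤ Σ_i P[A_i] ≤ 34·p = 34·(13/476) = 13/14.
Numerically: 13/14 ≈ 0.92857.
Is 13/14 < 1? YES.
Since P[∪ A_i] ≤ 13/14 < 1, the complement has P[∩ A_i^c] ≥ 1 − 13/14 = 1/14 > 0, so some outcome avoids every A_i.

34·p = 13/14 ≈ 0.92857; existence CERTIFIED by the union bound.


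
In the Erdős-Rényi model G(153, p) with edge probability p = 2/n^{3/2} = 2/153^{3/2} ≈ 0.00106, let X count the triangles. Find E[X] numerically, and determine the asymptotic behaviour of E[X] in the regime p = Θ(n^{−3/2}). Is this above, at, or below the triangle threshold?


Number of potential triangles: C(153, 3) = 585276.
Each occurs with probability p³ ≈ (0.00106)³ ≈ 1.18026e-09.
By linearity: E[X] = C(153, 3)·p³ ≈ 585276 · 1.18026e-09 ≈ 0.001.
Since α = 3/2 > 1, p = c/n^{3/2} = o(1/n) is below the triangle threshold p ~ 1/n. Asymptotically E[X] ~ (c³/6)·n^{3(1−α)} = (2³/6)·n^{-1.5} → 0, so by Markov's inequality G has no triangles w.h.p.

E[X] ≈ 0.001; in regime p = Θ(1/n^{3/2}) E[X] tends to 0 (below the triangle threshold p ~ 1/n).


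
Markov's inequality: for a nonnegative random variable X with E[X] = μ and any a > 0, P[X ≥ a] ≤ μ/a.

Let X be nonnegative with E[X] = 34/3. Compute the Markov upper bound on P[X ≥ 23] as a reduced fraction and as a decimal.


μ = E[X] = 34/3, a = 23.
Markov: P[X ≥ 23] ≤ μ/a = (34/3)/23 = 34/69.
Numerically: ≈ 0.493.
(Since a = 23 > μ = 11.333, the bound 34/69 is < 1 and informative.)

P[X ≥ 23] ≤ 34/69 ≈ 0.493.


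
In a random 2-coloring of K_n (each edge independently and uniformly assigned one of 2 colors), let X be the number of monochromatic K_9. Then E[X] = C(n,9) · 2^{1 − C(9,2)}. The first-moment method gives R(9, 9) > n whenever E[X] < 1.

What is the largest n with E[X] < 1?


We need C(n, 9) · 2^{1 − 36} < 1, i.e. C(n, 9) < 2^{36 − 1} = 34359738368.
Check values of n near the boundary:
  n = 60: C(60, 9) = 14783142660; 14783142660 < 34359738368? YES
  n = 61: C(61, 9) = 17341763505; 17341763505 < 34359738368? YES
  n = 62: C(62, 9) = 20286591270; 20286591270 < 34359738368? YES
  n = 63: C(63, 9) = 23667689815; 23667689815 < 34359738368? YES
  n = 64: C(64, 9) = 27540584512; 27540584512 < 34359738368? YES
  n = 65: C(65, 9) = 31966749880; 31966749880 < 34359738368? YES
  n = 66: C(66, 9) = 37014131440; 37014131440 < 34359738368? NO
  n = 67: C(67, 9) = 42757703560; 42757703560 < 34359738368? NO
  n = 68: C(68, 9) = 49280065120; 49280065120 < 34359738368? NO
The largest n with C(n, 9) < 34359738368 is n = 65 (where E[X] = 3995843735/4294967296 ≈ 0.930). Hence R(9, 9) > 65, i.e. R(9, 9) ≥ 66.

Largest n = 65; hence R(9, 9) > 65.


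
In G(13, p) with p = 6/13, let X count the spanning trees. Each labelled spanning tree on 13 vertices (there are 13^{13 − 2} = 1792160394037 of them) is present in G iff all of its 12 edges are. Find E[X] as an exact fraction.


K_13 has 13^{13 − 2} = 1792160394037 labelled spanning trees.
For each such spanning tree H, let X_H = 1 if all 12 edges of H are present in G. Then P[X_H = 1] = p^{12} = (6/13)^{12} = 2176782336/23298085122481.
By linearity: E[X] = Σ_H E[X_H] = 1792160394037 · p^{12} = 1792160394037 · 2176782336/23298085122481 = 2176782336/13.
Numerically: E[X] ≈ 1.67445e+08.

E[X] = 1792160394037 · (6/13)^{12} = 2176782336/13 ≈ 1.67445e+08.


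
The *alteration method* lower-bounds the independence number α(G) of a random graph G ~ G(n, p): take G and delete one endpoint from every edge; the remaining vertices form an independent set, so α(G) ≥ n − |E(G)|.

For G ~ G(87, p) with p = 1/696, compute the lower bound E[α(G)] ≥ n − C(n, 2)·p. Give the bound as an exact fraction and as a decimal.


E[|E(G)|] = C(87, 2)·p = 3741 · (1/696) = 43/8.
E[α(G)] ≥ n − E[|E(G)|] = 87 − 43/8 = 653/8.
Numerically: ≈ 81.6250.
(This is only a lower bound; the true E[α(G)] may be larger.)

E[α(G)] ≥ 653/8 ≈ 81.6250.


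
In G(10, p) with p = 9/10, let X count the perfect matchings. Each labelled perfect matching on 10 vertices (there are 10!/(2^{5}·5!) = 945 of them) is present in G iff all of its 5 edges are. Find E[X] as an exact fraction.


K_10 has 10!/(2^{5}·5!) = 945 labelled perfect matchings.
For each such perfect matching H, let X_H = 1 if all 5 edges of H are present in G. Then P[X_H = 1] = p^{5} = (9/10)^{5} = 59049/100000.
By linearity: E[X] = Σ_H E[X_H] = 945 · p^{5} = 945 · 59049/100000 = 11160261/20000.
Numerically: E[X] ≈ 558.01.

E[X] = 945 · (9/10)^{5} = 11160261/20000 ≈ 558.01.


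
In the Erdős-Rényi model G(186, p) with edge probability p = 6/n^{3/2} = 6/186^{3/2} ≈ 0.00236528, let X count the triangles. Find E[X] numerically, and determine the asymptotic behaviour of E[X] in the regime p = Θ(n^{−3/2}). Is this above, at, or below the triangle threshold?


Number of potential triangles: C(186, 3) = 1055240.
Each occurs with probability p³ ≈ (0.00236528)³ ≈ 1.32326097e-08.
By linearity: E[X] = C(186, 3)·p³ ≈ 1055240 · 1.32326097e-08 ≈ 0.013964.
Since α = 3/2 > 1, p = c/n^{3/2} = o(1/n) is below the triangle threshold p ~ 1/n. Asymptotically E[X] ~ (c³/6)·n^{3(1−α)} = (6³/6)·n^{-1.5} → 0, so by Markov's inequality G has no triangles w.h.p.

E[X] ≈ 0.013964; in regime p = Θ(1/n^{3/2}) E[X] tends to 0 (below the triangle threshold p ~ 1/n).


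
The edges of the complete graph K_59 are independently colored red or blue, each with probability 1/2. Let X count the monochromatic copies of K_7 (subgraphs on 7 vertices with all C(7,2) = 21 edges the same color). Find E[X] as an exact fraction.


Let X = Σ_S X_S over the C(59, 7) = 341149446 subsets S of size 7, where X_S = 1 if the K_7 on S is monochromatic.
For a fixed S, the K_7 on S has C(7, 2) = 21 edges. P[all 21 edges red] = (1/2)^21, and likewise for blue, so P[monochromatic] = 2·(1/2)^21 = 2^{1 − 21} = 1/1048576.
By linearity: E[X] = C(59, 7) · 2^{1 − 21} = 341149446 · 1/1048576 = 170574723/524288.
Numerically: E[X] ≈ 325.3455.

E[X] = C(59,7)·2^(1−C(7,2)) = 170574723/524288 ≈ 325.3455.


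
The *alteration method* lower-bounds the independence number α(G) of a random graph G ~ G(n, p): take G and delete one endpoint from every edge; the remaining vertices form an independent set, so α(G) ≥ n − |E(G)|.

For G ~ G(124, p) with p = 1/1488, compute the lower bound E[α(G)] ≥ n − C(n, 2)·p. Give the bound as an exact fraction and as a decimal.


E[|E(G)|] = C(124, 2)·p = 7626 · (1/1488) = 41/8.
E[α(G)] ≥ n − E[|E(G)|] = 124 − 41/8 = 951/8.
Numerically: ≈ 118.87500.
(This is only a lower bound; the true E[α(G)] may be larger.)

E[α(G)] ≥ 951/8 ≈ 118.87500.


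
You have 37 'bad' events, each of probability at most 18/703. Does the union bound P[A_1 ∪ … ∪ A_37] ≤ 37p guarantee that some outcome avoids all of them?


Union bound: P[∪_{i=1}^{37} A_i] ≤ Σ_i P[A_i] ≤ 37·p = 37·(18/703) = 18/19.
Numerically: 18/19 ≈ 0.9473684.
Is 18/19 < 1? YES.
Since P[∪ A_i] ≤ 18/19 < 1, the complement has P[∩ A_i^c] ≥ 1 − 18/19 = 1/19 > 0, so some outcome avoids every A_i.

37·p = 18/19 ≈ 0.9473684; existence CERTIFIED by the union bound.


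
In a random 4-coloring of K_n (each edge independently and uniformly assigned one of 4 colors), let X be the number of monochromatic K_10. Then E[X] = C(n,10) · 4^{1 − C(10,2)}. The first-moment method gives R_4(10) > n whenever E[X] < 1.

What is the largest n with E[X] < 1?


We need C(n, 10) · 4^{1 − 45} < 1, i.e. C(n, 10) < 4^{45 − 1} = 309485009821345068724781056.
Check values of n near the boundary:
  n = 2017: C(2017, 10) = 300324964434452596180990448; 300324964434452596180990448 < 309485009821345068724781056? YES
  n = 2018: C(2018, 10) = 301820606687612220663963508; 301820606687612220663963508 < 309485009821345068724781056? YES
  n = 2019: C(2019, 10) = 303322949179835278009229628; 303322949179835278009229628 < 309485009821345068724781056? YES
  n = 2020: C(2020, 10) = 304832018578739931133653656; 304832018578739931133653656 < 309485009821345068724781056? YES
  n = 2021: C(2021, 10) = 306347841644770462864800616; 306347841644770462864800616 < 309485009821345068724781056? YES
  n = 2022: C(2022, 10) = 307870445231474093395937796; 307870445231474093395937796 < 309485009821345068724781056? YES
  n = 2023: C(2023, 10) = 309399856285778485315440716; 309399856285778485315440716 < 309485009821345068724781056? YES
  n = 2024: C(2024, 10) = 310936101848269937576192656; 310936101848269937576192656 < 309485009821345068724781056? NO
  n = 2025: C(2025, 10) = 312479209053472269772600560; 312479209053472269772600560 < 309485009821345068724781056? NO
The largest n with C(n, 10) < 309485009821345068724781056 is n = 2023 (where E[X] = 77349964071444621328860179/77371252455336267181195264 ≈ 0.9997). Hence R_4(10) > 2023, i.e. R_4(10) ≥ 2024.

Largest n = 2023; hence R_4(10) > 2023.


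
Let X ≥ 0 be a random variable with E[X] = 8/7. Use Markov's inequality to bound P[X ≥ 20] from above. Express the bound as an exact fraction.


μ = E[X] = 8/7, a = 20.
Markov: P[X ≥ 20] ≤ μ/a = (8/7)/20 = 2/35.
Numerically: ≈ 0.057.
(Since a = 20 > μ = 1.143, the bound 2/35 is < 1 and informative.)

P[X ≥ 20] ≤ 2/35 ≈ 0.057.


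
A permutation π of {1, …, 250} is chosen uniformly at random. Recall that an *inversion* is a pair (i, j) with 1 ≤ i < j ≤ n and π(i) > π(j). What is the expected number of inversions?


Write X = Σ X_I over the C(250, 2) = 31125 pairs i < j, with X_I the indicator of one inversion.
There are 31125 indicators.
For each fixed pair i < j, the values π(i) and π(j) are two distinct elements of {1, …, 250} in uniformly random order; by symmetry P[π(i) > π(j)] = 1/2.
By linearity: E[X] = 31125 · (1/2) = C(250, 2) · (1/2) = 31125/2 = 31125/2 ≈ 15562.5000.

E[X] = 31125/2 = 15562.5000.


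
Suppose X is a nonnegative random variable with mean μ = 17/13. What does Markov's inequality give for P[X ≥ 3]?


μ = E[X] = 17/13, a = 3.
Markov: P[X ≥ 3] ≤ μ/a = (17/13)/3 = 17/39.
Numerically: ≈ 0.436.
(Since a = 3 > μ = 1.308, the bound 17/39 is < 1 and informative.)

P[X ≥ 3] ≤ 17/39 ≈ 0.436.


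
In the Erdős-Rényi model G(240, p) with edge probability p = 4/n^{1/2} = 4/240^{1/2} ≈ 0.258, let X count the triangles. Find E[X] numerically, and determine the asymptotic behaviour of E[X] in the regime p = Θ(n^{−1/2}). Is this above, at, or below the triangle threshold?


Number of potential triangles: C(240, 3) = 2275280.
Each occurs with probability p³ ≈ (0.258)³ ≈ 1.72133e-02.
By linearity: E[X] = C(240, 3)·p³ ≈ 2275280 · 1.72133e-02 ≈ 39164.985.
Since α = 1/2 < 1, p = c/n^{1/2} ≫ 1/n is above the triangle threshold p ~ 1/n. Asymptotically E[X] ~ (c³/6)·n^{3(1−α)} = (4³/6)·n^{1.5} → ∞; triangles are abundant w.h.p.

E[X] ≈ 39164.985; in regime p = Θ(1/n^{1/2}) E[X] diverges (above the triangle threshold p ~ 1/n).


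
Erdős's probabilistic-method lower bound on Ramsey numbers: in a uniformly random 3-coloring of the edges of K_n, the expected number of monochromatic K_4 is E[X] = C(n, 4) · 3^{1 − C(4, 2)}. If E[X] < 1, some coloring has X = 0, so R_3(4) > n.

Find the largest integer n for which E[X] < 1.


We need C(n, 4) · 3^{1 − 6} < 1, i.e. C(n, 4) < 3^{6 − 1} = 243.
Check values of n near the boundary:
  n = 4: C(4, 4) = 1; 1 < 243? YES
  n = 5: C(5, 4) = 5; 5 < 243? YES
  n = 6: C(6, 4) = 15; 15 < 243? YES
  n = 7: C(7, 4) = 35; 35 < 243? YES
  n = 8: C(8, 4) = 70; 70 < 243? YES
  n = 9: C(9, 4) = 126; 126 < 243? YES
  n = 10: C(10, 4) = 210; 210 < 243? YES
  n = 11: C(11, 4) = 330; 330 < 243? NO
  n = 12: C(12, 4) = 495; 495 < 243? NO
The largest n with C(n, 4) < 243 is n = 10 (where E[X] = 70/81 ≈ 0.864). Hence R_3(4) > 10, i.e. R_3(4) ≥ 11.

Largest n = 10; hence R_3(4) > 10.


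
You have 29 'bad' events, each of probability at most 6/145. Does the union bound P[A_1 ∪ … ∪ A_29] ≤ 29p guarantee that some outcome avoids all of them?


Union bound: P[∪_{i=1}^{29} A_i] ≤ Σ_i P[A_i] ≤ 29·p = 29·(6/145) = 6/5.
Numerically: 6/5 ≈ 1.20000.
Is 6/5 < 1? NO.
Since the bound 6/5 is ≥ 1, the union bound is uninformative here; it does NOT by itself certify existence.

29·p = 6/5 ≈ 1.20000; existence NOT certified by the union bound.


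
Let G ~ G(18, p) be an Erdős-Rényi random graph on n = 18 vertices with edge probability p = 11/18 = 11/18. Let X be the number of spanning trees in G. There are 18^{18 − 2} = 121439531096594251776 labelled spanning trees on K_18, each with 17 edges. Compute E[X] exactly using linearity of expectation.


K_18 has 18^{18 − 2} = 121439531096594251776 labelled spanning trees.
For each such spanning tree H, let X_H = 1 if all 17 edges of H are present in G. Then P[X_H = 1] = p^{17} = (11/18)^{17} = 505447028499293771/2185911559738696531968.
By linearity: E[X] = Σ_H E[X_H] = 121439531096594251776 · p^{17} = 121439531096594251776 · 505447028499293771/2185911559738696531968 = 505447028499293771/18.
Numerically: E[X] ≈ 2.80804e+16.

E[X] = 121439531096594251776 · (11/18)^{17} = 505447028499293771/18 ≈ 2.80804e+16.


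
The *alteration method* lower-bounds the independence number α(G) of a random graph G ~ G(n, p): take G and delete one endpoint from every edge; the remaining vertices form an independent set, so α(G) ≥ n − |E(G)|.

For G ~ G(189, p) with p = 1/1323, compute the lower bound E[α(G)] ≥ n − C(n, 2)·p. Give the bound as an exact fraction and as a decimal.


E[|E(G)|] = C(189, 2)·p = 17766 · (1/1323) = 94/7.
E[α(G)] ≥ n − E[|E(G)|] = 189 − 94/7 = 1229/7.
Numerically: ≈ 175.5714.
(This is only a lower bound; the true E[α(G)] may be larger.)

E[α(G)] ≥ 1229/7 ≈ 175.5714.


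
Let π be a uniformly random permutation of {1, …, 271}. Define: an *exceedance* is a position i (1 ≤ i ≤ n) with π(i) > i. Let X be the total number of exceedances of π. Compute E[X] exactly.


Write X = Σ_{i=1}^{271} X_i, where X_i = 1_{π(i) > i}.
For each fixed i, π(i) is uniform over {1, …, 271} (marginal of a uniform permutation), so P[π(i) > i] = (n − i)/n. Summing: Σ_{i=1}^{271} (n − i)/n = (0 + 1 + … + 270)/271 = 271(271 − 1)/(2·271) = (271 − 1)/2.
Hence E[X] = Σ_{i=1}^{271} (271 − i)/271 = 135 ≈ 135.00000.

E[X] = 135 = 135.00000.


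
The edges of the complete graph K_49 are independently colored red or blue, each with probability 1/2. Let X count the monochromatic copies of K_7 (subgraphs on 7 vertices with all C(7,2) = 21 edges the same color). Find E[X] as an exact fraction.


Let X = Σ_S X_S over the C(49, 7) = 85900584 subsets S of size 7, where X_S = 1 if the K_7 on S is monochromatic.
For a fixed S, the K_7 on S has C(7, 2) = 21 edges. P[all 21 edges red] = (1/2)^21, and likewise for blue, so P[monochromatic] = 2·(1/2)^21 = 2^{1 − 21} = 1/1048576.
By linearity of expectation: E[X] = C(49, 7) · 2^{1 − 21} = 85900584 · 1/1048576 = 10737573/131072.
Numerically: E[X] ≈ 81.92118.

E[X] = C(49,7)·2^(1−C(7,2)) = 10737573/131072 ≈ 81.92118.


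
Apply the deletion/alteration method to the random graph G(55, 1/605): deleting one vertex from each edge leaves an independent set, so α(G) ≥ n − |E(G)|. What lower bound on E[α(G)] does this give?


E[|E(G)|] = C(55, 2)·p = 1485 · (1/605) = 27/11.
E[α(G)] ≥ n − E[|E(G)|] = 55 − 27/11 = 578/11.
Numerically: ≈ 52.5455.
(This is only a lower bound; the true E[α(G)] may be larger.)

E[α(G)] ≥ 578/11 ≈ 52.5455.


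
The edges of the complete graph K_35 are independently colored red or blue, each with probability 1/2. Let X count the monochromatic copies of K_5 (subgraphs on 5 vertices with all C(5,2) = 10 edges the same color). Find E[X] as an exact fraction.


Let X = Σ_S X_S over the C(35, 5) = 324632 subsets S of size 5, where X_S = 1 if the K_5 on S is monochromatic.
For a fixed S, the K_5 on S has C(5, 2) = 10 edges. P[all 10 edges red] = (1/2)^10, and likewise for blue, so P[monochromatic] = 2·(1/2)^10 = 2^{1 − 10} = 1/512.
By linearity: E[X] = C(35, 5) · 2^{1 − 10} = 324632 · 1/512 = 40579/64.
Numerically: E[X] ≈ 634.0469.

E[X] = C(35,5)·2^(1−C(5,2)) = 40579/64 ≈ 634.0469.


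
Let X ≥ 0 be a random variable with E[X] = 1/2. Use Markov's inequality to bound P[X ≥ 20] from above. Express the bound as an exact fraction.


μ = E[X] = 1/2, a = 20.
Markov: P[X ≥ 20] ≤ μ/a = (1/2)/20 = 1/40.
Numerically: ≈ 0.0250.
(Since a = 20 > μ = 0.5000, the bound 1/40 is < 1 and informative.)

P[X ≥ 20] ≤ 1/40 ≈ 0.0250.


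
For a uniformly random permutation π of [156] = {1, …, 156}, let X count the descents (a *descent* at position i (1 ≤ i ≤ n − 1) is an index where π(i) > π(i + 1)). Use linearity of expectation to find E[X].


Write X = Σ X_I over i = 1, …, 155, with X_I the indicator of one descent.
There are 155 indicators.
For each fixed i, the pair (π(i), π(i+1)) is a uniformly random ordered pair of distinct values from {1, …, 156}; by symmetry P[π(i) > π(i+1)] = 1/2.
By linearity: E[X] = 155 · (1/2) = (156 − 1) · (1/2) = 155/2 ≈ 77.5000.

E[X] = 155/2 = 77.5000.


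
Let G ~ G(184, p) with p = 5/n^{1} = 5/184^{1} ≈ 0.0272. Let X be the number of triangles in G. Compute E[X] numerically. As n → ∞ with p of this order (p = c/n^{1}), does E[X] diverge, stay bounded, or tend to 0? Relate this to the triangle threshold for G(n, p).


Number of potential triangles: C(184, 3) = 1021384.
Each occurs with probability p³ ≈ (0.0272)³ ≈ 2.00658e-05.
By linearity: E[X] = C(184, 3)·p³ ≈ 1021384 · 2.00658e-05 ≈ 20.495.
Here α = 1, so p = 5/n is exactly at the triangle threshold p ~ 1/n. Asymptotically E[X] → c³/6 = 5³/6 = 125/6 ≈ 20.833, a bounded constant. In this regime the triangle count is asymptotically Poisson(c³/6).

E[X] ≈ 20.495; in regime p = Θ(1/n^{1}) E[X] stays bounded (at the triangle threshold p ~ 1/n).


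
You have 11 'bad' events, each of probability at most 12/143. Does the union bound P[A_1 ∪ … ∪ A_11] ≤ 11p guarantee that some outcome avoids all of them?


Union bound: P[∪_{i=1}^{11} A_i] ≤ Σ_i P[A_i] ≤ 11·p = 11·(12/143) = 12/13.
Numerically: 12/13 ≈ 0.923077.
Is 12/13 < 1? YES.
Since P[∪ A_i] ≤ 12/13 < 1, the complement has P[∩ A_i^c] ≥ 1 − 12/13 = 1/13 > 0, so some outcome avoids every A_i.

11·p = 12/13 ≈ 0.923077; existence CERTIFIED by the union bound.


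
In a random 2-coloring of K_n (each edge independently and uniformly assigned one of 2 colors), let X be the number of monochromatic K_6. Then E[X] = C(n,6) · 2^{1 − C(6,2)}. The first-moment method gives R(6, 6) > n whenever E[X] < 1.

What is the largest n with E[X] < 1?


We need C(n, 6) · 2^{1 − 15} < 1, i.e. C(n, 6) < 2^{15 − 1} = 16384.
Check values of n near the boundary:
  n = 13: C(13, 6) = 1716; 1716 < 16384? YES
  n = 14: C(14, 6) = 3003; 3003 < 16384? YES
  n = 15: C(15, 6) = 5005; 5005 < 16384? YES
  n = 16: C(16, 6) = 8008; 8008 < 16384? YES
  n = 17: C(17, 6) = 12376; 12376 < 16384? YES
  n = 18: C(18, 6) = 18564; 18564 < 16384? NO
The largest n with C(n, 6) < 16384 is n = 17 (where E[X] = 1547/2048 ≈ 0.755371). Hence R(6, 6) > 17, i.e. R(6, 6) ≥ 18.

Largest n = 17; hence R(6, 6) > 17.


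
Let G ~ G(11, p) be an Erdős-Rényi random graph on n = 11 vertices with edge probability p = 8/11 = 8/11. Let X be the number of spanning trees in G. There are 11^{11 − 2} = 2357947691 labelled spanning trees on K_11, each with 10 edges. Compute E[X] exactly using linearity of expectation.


K_11 has 11^{11 − 2} = 2357947691 labelled spanning trees.
For each such spanning tree H, let X_H = 1 if all 10 edges of H are present in G. Then P[X_H = 1] = p^{10} = (8/11)^{10} = 1073741824/25937424601.
By linearity of expectation: E[X] = Σ_H E[X_H] = 2357947691 · p^{10} = 2357947691 · 1073741824/25937424601 = 1073741824/11.
Numerically: E[X] ≈ 9.761e+07.

E[X] = 2357947691 · (8/11)^{10} = 1073741824/11 ≈ 9.761e+07.


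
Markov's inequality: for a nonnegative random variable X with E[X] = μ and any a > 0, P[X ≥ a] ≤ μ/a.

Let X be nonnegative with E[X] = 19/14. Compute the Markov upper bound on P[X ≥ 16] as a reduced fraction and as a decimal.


μ = E[X] = 19/14, a = 16.
Markov: P[X ≥ 16] ≤ μ/a = (19/14)/16 = 19/224.
Numerically: ≈ 0.085.
(Since a = 16 > μ = 1.357, the bound 19/224 is < 1 and informative.)

P[X ≥ 16] ≤ 19/224 ≈ 0.085.


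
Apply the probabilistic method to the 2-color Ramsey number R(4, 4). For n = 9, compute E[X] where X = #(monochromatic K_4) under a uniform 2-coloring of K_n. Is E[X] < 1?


E[X] = C(9, 4) · 2^{1 − 6} = 126 · 2^{−5} = 126/32.
As a reduced fraction: E[X] = 63/16 ≈ 3.938.
Is E[X] < 1? NO.
Since E[X] ≥ 1, the first-moment bound is inconclusive at n = 9; it does NOT by itself certify R(4, 4) > 9.

E[X] = 63/16 ≈ 3.938; E[X] ≥ 1; first-moment method inconclusive here.


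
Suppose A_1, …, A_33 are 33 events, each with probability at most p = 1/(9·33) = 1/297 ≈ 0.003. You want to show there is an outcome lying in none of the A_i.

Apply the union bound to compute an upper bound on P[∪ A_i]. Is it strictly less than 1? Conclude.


Union bound: P[∪_{i=1}^{33} A_i] ≤ Σ_i P[A_i] ≤ 33·p = 33·(1/297) = 1/9.
Numerically: 1/9 ≈ 0.111.
Is 1/9 < 1? YES.
Since P[∪ A_i] ≤ 1/9 < 1, the complement has P[∩ A_i^c] ≥ 1 − 1/9 = 8/9 > 0, so some outcome avoids every A_i.

33·p = 1/9 ≈ 0.111; existence CERTIFIED by the union bound.


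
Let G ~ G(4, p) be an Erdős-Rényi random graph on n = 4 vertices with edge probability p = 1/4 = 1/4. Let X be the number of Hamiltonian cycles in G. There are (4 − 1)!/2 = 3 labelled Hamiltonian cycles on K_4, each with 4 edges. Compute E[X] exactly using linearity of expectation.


K_4 has (4 − 1)!/2 = 3 labelled Hamiltonian cycles.
For each such Hamiltonian cycle H, let X_H = 1 if all 4 edges of H are present in G. Then P[X_H = 1] = p^{4} = (1/4)^{4} = 1/256.
By linearity: E[X] = Σ_H E[X_H] = 3 · p^{4} = 3 · 1/256 = 3/256.
Numerically: E[X] ≈ 0.0117.

E[X] = 3 · (1/4)^{4} = 3/256 ≈ 0.0117.


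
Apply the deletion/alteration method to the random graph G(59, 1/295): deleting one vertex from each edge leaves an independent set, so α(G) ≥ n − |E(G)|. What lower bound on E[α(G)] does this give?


E[|E(G)|] = C(59, 2)·p = 1711 · (1/295) = 29/5.
E[α(G)] ≥ n − E[|E(G)|] = 59 − 29/5 = 266/5.
Numerically: ≈ 53.200000.
(This is only a lower bound; the true E[α(G)] may be larger.)

E[α(G)] ≥ 266/5 ≈ 53.200000.


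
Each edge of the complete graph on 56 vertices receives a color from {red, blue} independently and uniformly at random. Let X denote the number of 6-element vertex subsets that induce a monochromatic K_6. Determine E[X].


Let X = Σ_S X_S over the C(56, 6) = 32468436 subsets S of size 6, where X_S = 1 if the K_6 on S is monochromatic.
For a fixed S, the K_6 on S has C(6, 2) = 15 edges. P[all 15 edges red] = (1/2)^15, and likewise for blue, so P[monochromatic] = 2·(1/2)^15 = 2^{1 − 15} = 1/16384.
Summing: E[X] = C(56, 6) · 2^{1 − 15} = 32468436 · 1/16384 = 8117109/4096.
Numerically: E[X] ≈ 1981.71606.

E[X] = C(56,6)·2^(1−C(6,2)) = 8117109/4096 ≈ 1981.71606.


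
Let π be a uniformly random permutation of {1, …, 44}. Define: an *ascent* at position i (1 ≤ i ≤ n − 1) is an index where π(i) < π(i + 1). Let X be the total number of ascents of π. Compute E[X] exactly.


Write X = Σ X_I over i = 1, …, 43, with X_I the indicator of one ascent.
There are 43 indicators.
For each fixed i, the pair (π(i), π(i+1)) is a uniformly random ordered pair of distinct values from {1, …, 44}; by symmetry P[π(i) < π(i+1)] = 1/2.
By linearity: E[X] = 43 · (1/2) = (44 − 1) · (1/2) = 43/2 ≈ 21.500.

E[X] = 43/2 = 21.500.


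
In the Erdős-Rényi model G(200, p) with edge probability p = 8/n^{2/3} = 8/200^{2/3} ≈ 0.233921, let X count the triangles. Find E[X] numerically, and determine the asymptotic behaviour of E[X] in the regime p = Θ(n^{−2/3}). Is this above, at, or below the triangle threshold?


Number of potential triangles: C(200, 3) = 1313400.
Each occurs with probability p³ ≈ (0.233921)³ ≈ 1.28000000e-02.
By linearity: E[X] = C(200, 3)·p³ ≈ 1313400 · 1.28000000e-02 ≈ 16811.520000.
Since α = 2/3 < 1, p = c/n^{2/3} ≫ 1/n is above the triangle threshold p ~ 1/n. Asymptotically E[X] ~ (c³/6)·n^{3(1−α)} = (8³/6)·n^{1} → ∞; triangles are abundant w.h.p.

E[X] ≈ 16811.520000; in regime p = Θ(1/n^{2/3}) E[X] diverges (above the triangle threshold p ~ 1/n).


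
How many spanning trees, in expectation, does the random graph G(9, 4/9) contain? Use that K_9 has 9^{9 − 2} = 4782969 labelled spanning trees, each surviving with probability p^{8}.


K_9 has 9^{9 − 2} = 4782969 labelled spanning trees.
For each such spanning tree H, let X_H = 1 if all 8 edges of H are present in G. Then P[X_H = 1] = p^{8} = (4/9)^{8} = 65536/43046721.
Summing the indicators: E[X] = Σ_H E[X_H] = 4782969 · p^{8} = 4782969 · 65536/43046721 = 65536/9.
Numerically: E[X] ≈ 7281.78.

E[X] = 4782969 · (4/9)^{8} = 65536/9 ≈ 7281.78.


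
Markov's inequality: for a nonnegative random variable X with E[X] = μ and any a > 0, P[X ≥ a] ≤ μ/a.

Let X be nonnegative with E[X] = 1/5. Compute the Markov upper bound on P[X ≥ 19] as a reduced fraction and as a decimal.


μ = E[X] = 1/5, a = 19.
Markov: P[X ≥ 19] ≤ μ/a = (1/5)/19 = 1/95.
Numerically: ≈ 0.01053.
(Since a = 19 > μ = 0.20000, the bound 1/95 is < 1 and informative.)

P[X ≥ 19] ≤ 1/95 ≈ 0.01053.


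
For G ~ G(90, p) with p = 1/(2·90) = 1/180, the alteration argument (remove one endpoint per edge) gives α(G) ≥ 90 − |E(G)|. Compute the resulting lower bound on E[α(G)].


E[|E(G)|] = C(90, 2)·p = 4005 · (1/180) = 89/4.
E[α(G)] ≥ n − E[|E(G)|] = 90 − 89/4 = 271/4.
Numerically: ≈ 67.750000.
(This is only a lower bound; the true E[α(G)] may be larger.)

E[α(G)] ≥ 271/4 ≈ 67.750000.


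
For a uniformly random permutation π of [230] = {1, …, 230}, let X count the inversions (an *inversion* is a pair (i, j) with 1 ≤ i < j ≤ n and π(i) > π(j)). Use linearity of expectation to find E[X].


Write X = Σ X_I over the C(230, 2) = 26335 pairs i < j, with X_I the indicator of one inversion.
There are 26335 indicators.
For each fixed pair i < j, the values π(i) and π(j) are two distinct elements of {1, …, 230} in uniformly random order; by symmetry P[π(i) > π(j)] = 1/2.
By linearity: E[X] = 26335 · (1/2) = C(230, 2) · (1/2) = 26335/2 = 26335/2 ≈ 13167.500.

E[X] = 26335/2 = 13167.500.


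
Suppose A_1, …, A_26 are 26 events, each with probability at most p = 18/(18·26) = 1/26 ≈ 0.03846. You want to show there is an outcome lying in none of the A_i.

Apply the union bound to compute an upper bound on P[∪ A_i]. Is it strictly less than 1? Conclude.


Union bound: P[∪_{i=1}^{26} A_i] ≤ Σ_i P[A_i] ≤ 26·p = 26·(1/26) = 1.
Numerically: 1 ≈ 1.00000.
Is 1 < 1? NO.
Since the bound 1 is ≥ 1, the union bound is uninformative here; it does NOT by itself certify existence.

26·p = 1 ≈ 1.00000; existence NOT certified by the union bound.
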